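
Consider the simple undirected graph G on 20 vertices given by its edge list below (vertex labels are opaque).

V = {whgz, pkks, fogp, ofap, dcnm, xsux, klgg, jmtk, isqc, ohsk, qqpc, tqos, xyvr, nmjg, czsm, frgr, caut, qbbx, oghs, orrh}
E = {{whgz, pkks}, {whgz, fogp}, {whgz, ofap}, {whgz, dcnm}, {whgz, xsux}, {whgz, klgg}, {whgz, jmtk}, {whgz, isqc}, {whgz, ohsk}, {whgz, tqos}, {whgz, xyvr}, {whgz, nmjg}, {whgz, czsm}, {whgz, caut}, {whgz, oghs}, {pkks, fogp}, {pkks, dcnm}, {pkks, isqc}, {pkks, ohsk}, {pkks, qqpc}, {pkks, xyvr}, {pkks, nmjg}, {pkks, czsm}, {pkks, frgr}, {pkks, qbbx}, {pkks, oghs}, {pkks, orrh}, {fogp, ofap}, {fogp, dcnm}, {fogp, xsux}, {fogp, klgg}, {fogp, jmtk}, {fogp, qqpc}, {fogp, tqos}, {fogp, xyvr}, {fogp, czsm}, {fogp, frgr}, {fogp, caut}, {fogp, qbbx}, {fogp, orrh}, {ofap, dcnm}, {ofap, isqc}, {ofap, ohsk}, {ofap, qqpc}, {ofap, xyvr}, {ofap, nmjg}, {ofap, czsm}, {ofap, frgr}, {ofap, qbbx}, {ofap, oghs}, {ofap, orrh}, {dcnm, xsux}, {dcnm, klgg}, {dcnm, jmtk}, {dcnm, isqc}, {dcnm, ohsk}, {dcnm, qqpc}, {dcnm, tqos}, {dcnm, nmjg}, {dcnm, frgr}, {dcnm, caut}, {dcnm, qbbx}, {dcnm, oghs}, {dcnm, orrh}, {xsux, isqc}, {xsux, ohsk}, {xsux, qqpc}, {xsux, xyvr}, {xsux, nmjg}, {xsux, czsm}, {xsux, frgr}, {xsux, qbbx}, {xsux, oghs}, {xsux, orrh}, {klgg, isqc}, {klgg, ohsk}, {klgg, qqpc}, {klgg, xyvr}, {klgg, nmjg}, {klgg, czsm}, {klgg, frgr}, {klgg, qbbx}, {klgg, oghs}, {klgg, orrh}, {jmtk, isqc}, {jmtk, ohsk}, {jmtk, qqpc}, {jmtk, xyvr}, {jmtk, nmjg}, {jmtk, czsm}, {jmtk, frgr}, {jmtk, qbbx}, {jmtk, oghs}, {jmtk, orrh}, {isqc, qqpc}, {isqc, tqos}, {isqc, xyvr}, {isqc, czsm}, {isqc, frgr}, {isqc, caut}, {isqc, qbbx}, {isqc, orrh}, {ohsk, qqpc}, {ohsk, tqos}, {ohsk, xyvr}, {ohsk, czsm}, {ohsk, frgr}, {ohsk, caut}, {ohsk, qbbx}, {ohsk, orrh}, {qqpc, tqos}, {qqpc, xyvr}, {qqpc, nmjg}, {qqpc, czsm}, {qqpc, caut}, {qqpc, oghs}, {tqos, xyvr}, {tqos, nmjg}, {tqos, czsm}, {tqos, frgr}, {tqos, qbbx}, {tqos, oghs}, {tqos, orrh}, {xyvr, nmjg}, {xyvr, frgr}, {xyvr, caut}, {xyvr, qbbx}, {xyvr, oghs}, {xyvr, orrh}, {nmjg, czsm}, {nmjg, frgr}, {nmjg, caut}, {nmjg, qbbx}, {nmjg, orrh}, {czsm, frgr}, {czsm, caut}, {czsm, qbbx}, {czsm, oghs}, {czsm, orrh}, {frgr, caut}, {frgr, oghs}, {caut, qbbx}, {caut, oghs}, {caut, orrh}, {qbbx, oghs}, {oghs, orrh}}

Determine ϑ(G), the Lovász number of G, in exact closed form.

Vertex nmjg has 15 neighbors: whgz, pkks, ofap, dcnm, xsux, klgg, jmtk, qqpc, tqos, xyvr, czsm, frgr, caut, qbbx, orrh.
Vertex whgz has 15 neighbors: pkks, fogp, ofap, dcnm, xsux, klgg, jmtk, isqc, ohsk, tqos, xyvr, nmjg, czsm, caut, oghs.
deg(isqc) = 15; N(isqc) = {whgz, pkks, ofap, dcnm, xsux, klgg, jmtk, qqpc, tqos, xyvr, czsm, frgr, caut, qbbx, orrh}.
deg(pkks) = 13; N(pkks) = {whgz, fogp, dcnm, isqc, ohsk, qqpc, xyvr, nmjg, czsm, frgr, qbbx, oghs, orrh}.
4 parts of sizes [7, 5, 5, 3]; α(G) = 7 = ϑ (perfect).
≈ 7.000000000 (to 9 d.p.).
Check 7 ≤ 7 ≤ 7: collapsed.

7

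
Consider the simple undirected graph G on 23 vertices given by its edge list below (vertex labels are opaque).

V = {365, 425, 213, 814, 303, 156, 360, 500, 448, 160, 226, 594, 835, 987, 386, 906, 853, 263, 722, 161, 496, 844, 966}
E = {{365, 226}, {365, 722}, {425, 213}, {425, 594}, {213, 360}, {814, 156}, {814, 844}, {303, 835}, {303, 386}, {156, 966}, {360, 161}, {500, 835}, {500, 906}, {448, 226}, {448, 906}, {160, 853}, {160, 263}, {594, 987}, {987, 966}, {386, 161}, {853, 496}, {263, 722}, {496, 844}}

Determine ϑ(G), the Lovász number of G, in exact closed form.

N(835) = {303, 500}, |N(835)| = 2.
N(365) = {226, 722}, |N(365)| = 2.
deg(722) = 2; N(722) = {365, 263}.
Vertex 500 has 2 neighbors: 835, 906.
deg(v) = 2 for all v (|V|=23); the odd cycle C_{23}.
spec(A) ≈ [2.0, 1.926, 1.709, 1.365, 0.92, 0.407, -0.136, -0.67, -1.153, -1.551, -1.834, -1.981] (distinct, 3 d.p.).
Lovász (edge-transitive): ϑ = −23·(-2*cos(pi/23))/((2)−(-2*cos(pi/23))) = 23*cos(pi/23)/(cos(pi/23) + 1).
ϑ(G) ≈ 11.44619361.
α=11, χ(Ḡ)=12; ϑ=23*cos(pi/23)/(cos(pi/23) + 1) lies between (both strict).

23*cos(pi/23)/(cos(pi/23) + 1)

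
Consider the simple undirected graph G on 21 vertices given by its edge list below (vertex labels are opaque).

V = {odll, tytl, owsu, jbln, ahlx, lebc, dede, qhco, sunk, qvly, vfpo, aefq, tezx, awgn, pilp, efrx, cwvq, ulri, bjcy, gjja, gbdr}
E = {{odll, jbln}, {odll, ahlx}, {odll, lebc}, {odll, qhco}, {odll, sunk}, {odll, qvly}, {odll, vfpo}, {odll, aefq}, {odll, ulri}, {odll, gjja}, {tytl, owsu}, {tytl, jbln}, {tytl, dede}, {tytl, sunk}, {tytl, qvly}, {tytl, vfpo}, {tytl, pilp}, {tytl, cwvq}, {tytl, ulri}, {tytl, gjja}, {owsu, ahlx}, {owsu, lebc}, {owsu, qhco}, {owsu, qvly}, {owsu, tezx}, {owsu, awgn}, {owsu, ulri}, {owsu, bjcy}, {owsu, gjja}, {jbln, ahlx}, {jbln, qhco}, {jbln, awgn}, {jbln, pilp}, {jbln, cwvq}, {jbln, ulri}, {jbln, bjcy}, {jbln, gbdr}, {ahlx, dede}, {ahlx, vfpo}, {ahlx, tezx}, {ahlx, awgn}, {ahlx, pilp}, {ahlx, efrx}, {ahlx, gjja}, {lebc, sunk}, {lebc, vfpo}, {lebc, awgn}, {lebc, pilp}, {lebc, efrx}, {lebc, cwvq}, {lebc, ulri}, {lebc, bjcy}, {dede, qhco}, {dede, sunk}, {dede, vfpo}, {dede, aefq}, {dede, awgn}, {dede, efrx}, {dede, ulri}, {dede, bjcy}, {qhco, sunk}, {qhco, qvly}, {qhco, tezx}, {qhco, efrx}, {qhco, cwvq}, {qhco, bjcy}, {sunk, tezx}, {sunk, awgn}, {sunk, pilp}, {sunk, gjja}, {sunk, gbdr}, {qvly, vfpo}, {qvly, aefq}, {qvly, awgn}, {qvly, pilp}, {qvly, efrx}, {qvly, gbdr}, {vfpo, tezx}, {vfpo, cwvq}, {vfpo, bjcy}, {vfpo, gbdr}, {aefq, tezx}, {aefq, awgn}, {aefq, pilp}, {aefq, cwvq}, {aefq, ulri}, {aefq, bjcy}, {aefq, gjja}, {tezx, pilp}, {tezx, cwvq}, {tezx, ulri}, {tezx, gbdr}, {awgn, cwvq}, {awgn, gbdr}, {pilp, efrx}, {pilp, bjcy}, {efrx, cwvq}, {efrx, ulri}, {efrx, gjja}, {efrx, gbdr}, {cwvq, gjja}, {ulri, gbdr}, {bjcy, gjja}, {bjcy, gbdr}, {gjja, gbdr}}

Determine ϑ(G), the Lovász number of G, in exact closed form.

N(gjja) = {odll, tytl, owsu, ahlx, sunk, aefq, efrx, cwvq, bjcy, gbdr}, |N(gjja)| = 10.
Vertex tytl has 10 neighbors: owsu, jbln, dede, sunk, qvly, vfpo, pilp, cwvq, ulri, gjja.
N(pilp) = {tytl, jbln, ahlx, lebc, sunk, qvly, aefq, tezx, efrx, bjcy}, |N(pilp)| = 10.
Vertex qvly has 10 neighbors: odll, tytl, owsu, qhco, vfpo, aefq, awgn, pilp, efrx, gbdr.
21-vertex 10-regular graph: this is K(7,2), the Kneser graph.
The 3 distinct eigenvalues: [10.0, 1.0, -4.0].
ϑ = −N·λ_min/(λ_max−λ_min) = −21·(-4)/(10−(-4)) = 6.
Numerically 6.00000000.

6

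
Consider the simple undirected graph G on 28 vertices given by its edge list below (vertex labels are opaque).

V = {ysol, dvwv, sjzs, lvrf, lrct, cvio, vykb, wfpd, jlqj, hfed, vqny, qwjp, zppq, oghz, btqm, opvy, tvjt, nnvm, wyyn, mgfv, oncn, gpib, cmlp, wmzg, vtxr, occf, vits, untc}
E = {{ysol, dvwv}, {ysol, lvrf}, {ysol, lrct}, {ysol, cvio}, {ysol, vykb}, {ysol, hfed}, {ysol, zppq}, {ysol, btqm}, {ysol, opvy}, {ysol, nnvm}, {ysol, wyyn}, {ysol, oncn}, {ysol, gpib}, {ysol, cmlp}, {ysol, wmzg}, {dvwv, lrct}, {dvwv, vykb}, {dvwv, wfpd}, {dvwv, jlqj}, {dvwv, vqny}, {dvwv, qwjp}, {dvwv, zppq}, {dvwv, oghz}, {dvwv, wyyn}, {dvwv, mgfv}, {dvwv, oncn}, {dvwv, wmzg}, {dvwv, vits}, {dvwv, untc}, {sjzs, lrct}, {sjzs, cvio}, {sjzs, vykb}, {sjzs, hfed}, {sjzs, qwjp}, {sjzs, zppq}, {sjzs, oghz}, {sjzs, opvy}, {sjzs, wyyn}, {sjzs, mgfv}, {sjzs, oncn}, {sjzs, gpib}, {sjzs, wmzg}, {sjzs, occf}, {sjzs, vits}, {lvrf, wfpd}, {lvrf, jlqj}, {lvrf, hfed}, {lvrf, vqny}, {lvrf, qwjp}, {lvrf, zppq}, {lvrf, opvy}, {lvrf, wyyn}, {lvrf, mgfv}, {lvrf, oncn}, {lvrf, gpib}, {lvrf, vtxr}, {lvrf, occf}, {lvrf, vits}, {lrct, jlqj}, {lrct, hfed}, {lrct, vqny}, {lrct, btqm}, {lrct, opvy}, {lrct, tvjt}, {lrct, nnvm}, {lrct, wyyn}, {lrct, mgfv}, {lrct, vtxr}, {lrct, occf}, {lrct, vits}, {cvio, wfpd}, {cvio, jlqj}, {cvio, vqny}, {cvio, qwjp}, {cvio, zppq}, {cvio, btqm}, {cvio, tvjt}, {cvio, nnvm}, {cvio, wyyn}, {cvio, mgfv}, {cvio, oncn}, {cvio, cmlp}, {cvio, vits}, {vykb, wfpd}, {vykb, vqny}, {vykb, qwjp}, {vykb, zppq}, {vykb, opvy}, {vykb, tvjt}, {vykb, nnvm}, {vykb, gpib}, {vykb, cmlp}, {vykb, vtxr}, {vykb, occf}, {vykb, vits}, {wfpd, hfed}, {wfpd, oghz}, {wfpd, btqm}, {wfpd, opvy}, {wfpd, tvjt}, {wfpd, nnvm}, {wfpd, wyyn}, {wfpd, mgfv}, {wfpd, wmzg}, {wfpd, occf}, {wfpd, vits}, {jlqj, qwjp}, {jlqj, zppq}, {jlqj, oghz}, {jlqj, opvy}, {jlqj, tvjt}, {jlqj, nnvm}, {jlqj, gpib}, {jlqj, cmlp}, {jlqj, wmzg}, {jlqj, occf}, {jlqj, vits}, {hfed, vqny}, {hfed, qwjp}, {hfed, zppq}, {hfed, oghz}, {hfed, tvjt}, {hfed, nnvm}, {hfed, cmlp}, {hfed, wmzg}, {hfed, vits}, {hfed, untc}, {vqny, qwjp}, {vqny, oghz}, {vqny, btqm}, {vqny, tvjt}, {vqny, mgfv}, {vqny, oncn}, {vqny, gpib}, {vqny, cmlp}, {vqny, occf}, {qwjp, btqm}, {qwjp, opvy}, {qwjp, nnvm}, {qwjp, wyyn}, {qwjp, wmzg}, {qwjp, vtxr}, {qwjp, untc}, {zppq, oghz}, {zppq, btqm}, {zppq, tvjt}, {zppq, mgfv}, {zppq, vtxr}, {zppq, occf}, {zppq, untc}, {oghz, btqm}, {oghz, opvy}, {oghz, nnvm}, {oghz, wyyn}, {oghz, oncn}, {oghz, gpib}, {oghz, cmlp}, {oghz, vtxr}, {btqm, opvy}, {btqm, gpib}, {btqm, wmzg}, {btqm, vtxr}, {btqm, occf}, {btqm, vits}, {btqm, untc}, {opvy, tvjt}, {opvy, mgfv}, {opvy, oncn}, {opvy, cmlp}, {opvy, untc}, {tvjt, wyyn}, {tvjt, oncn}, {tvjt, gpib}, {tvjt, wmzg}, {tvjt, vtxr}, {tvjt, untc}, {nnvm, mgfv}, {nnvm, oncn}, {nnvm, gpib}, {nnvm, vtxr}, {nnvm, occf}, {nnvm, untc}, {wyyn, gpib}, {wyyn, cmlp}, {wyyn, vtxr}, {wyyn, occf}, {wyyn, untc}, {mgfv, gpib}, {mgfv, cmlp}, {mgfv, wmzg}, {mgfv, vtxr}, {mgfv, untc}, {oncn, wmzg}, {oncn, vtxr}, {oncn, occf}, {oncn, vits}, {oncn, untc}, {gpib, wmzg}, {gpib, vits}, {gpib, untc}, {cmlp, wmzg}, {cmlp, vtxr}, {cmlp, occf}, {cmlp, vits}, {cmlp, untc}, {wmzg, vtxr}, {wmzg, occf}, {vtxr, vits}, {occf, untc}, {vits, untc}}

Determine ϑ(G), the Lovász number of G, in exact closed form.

7

deg(ysol) = 15; N(ysol) = {dvwv, lvrf, lrct, cvio, vykb, hfed, zppq, btqm, opvy, nnvm, wyyn, oncn, gpib, cmlp, wmzg}.
N(qwjp) = {dvwv, sjzs, lvrf, cvio, vykb, jlqj, hfed, vqny, btqm, opvy, nnvm, wyyn, wmzg, vtxr, untc}, |N(qwjp)| = 15.
deg(vykb) = 15; N(vykb) = {ysol, dvwv, sjzs, wfpd, vqny, qwjp, zppq, opvy, tvjt, nnvm, gpib, cmlp, vtxr, occf, vits}.
deg(lrct) = 15; N(lrct) = {ysol, dvwv, sjzs, jlqj, hfed, vqny, btqm, opvy, tvjt, nnvm, wyyn, mgfv, vtxr, occf, vits}.
deg(v) = 15 for all v (|V|=28); Kneser-type, 2-subsets of [8].
spec(A) ≈ [15.0, 1.0, -5.0] (distinct, 3 d.p.).
λ_max=15, λ_min=-5; ϑ = −28·λ_min/(λ_max−λ_min) = 7.
= 7.0000000… (decimal).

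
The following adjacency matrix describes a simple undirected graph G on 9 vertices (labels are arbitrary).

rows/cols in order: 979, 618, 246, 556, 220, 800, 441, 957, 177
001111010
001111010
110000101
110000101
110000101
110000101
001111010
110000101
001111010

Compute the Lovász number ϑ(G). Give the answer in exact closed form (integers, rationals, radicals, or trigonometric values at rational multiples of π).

5

deg(618) = 5; N(618) = {246, 556, 220, 800, 957}.
N(957) = {979, 618, 441, 177}, |N(957)| = 4.
deg(979) = 5; N(979) = {246, 556, 220, 800, 957}.
N(220) = {979, 618, 441, 177}, |N(220)| = 4.
Complete 2-partite, parts [5, 4]: perfect, ϑ = α = 5.
ϑ(G) ≈ 5.000000.
α=5, χ(Ḡ)=5; ϑ=5 lies between (collapsed).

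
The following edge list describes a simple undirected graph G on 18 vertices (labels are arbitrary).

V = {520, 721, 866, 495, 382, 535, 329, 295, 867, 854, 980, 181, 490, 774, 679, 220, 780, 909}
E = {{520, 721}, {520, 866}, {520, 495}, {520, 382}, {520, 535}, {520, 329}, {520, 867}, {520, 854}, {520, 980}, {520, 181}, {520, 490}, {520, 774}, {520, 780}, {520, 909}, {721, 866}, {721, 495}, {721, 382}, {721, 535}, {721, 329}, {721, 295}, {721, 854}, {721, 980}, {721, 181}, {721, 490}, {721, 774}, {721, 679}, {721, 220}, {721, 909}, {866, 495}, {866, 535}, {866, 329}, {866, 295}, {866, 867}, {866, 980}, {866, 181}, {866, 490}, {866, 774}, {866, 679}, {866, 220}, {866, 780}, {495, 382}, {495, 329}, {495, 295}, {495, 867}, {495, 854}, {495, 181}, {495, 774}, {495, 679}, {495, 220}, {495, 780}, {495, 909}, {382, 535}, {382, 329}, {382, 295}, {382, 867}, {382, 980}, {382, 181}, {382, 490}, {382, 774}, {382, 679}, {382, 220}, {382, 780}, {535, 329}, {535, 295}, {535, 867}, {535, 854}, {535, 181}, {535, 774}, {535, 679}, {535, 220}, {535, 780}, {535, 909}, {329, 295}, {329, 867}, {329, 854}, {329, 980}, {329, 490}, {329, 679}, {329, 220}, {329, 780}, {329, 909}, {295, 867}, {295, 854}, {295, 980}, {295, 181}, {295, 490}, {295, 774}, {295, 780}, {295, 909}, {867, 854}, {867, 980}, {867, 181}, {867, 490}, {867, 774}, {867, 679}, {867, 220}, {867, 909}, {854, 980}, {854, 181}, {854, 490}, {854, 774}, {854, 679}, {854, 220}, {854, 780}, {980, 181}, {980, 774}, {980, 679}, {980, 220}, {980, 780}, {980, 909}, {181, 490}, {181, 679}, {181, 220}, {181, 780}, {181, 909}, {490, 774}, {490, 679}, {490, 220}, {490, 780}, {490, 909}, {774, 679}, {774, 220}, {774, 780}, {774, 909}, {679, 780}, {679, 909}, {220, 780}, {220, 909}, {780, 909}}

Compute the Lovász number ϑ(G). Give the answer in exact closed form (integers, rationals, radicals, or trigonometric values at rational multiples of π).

4

N(181) = {520, 721, 866, 495, 382, 535, 295, 867, 854, 980, 490, 679, 220, 780, 909}, |N(181)| = 15.
deg(780) = 15; N(780) = {520, 866, 495, 382, 535, 329, 295, 854, 980, 181, 490, 774, 679, 220, 909}.
deg(909) = 14; N(909) = {520, 721, 495, 535, 329, 295, 867, 980, 181, 490, 774, 679, 220, 780}.
Vertex 329 has 15 neighbors: 520, 721, 866, 495, 382, 535, 295, 867, 854, 980, 490, 679, 220, 780, 909.
K_{4,4,4,3,3} (perfect); ϑ(G) = α(G) = max{4,4,4,3,3} = 4.
Numerically 4.00000000.
Lovász sandwich 4 ≤ 4 ≤ 4: collapsed.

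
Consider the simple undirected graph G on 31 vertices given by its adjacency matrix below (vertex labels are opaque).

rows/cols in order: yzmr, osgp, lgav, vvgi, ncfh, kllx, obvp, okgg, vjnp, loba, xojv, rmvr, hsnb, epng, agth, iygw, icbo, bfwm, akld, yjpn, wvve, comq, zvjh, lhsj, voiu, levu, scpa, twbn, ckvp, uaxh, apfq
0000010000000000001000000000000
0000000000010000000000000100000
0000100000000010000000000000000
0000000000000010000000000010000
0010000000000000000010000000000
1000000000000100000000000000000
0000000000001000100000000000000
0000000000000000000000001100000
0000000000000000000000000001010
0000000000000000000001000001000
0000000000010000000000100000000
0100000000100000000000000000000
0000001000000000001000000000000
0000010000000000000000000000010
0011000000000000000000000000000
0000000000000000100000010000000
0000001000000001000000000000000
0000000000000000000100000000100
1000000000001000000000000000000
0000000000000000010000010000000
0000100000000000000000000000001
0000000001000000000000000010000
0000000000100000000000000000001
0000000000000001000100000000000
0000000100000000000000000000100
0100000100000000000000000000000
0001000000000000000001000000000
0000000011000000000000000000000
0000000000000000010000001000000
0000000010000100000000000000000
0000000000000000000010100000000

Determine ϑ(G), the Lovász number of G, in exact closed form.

31*cos(pi/31)/(cos(pi/31) + 1)

N(yjpn) = {bfwm, lhsj}, |N(yjpn)| = 2.
Vertex apfq has 2 neighbors: wvve, zvjh.
deg(wvve) = 2; N(wvve) = {ncfh, apfq}.
Vertex voiu has 2 neighbors: okgg, ckvp.
Every vertex has degree 2 (N=31); connected 2-regular on 31 ⇒ C_{31}.
spec(A) ≈ [2.0, 1.95906, 1.837916, 1.641527, 1.377934, 1.057928, 0.694611, 0.302856, -0.101298, -0.501305, -0.880788, -1.224212, -1.517516, -1.748693, -1.908279, -1.989739] (distinct, 6 d.p.).
ϑ = −N·λ_min/(λ_max−λ_min) = −31·(-2*cos(pi/31))/(2−(-2*cos(pi/31))) = 31*cos(pi/31)/(cos(pi/31) + 1).
= 15.4601350… (decimal).
Sandwich: α(G)=15 ≤ ϑ(G)=31*cos(pi/31)/(cos(pi/31) + 1) ≤ χ(Ḡ)=16 (both strict).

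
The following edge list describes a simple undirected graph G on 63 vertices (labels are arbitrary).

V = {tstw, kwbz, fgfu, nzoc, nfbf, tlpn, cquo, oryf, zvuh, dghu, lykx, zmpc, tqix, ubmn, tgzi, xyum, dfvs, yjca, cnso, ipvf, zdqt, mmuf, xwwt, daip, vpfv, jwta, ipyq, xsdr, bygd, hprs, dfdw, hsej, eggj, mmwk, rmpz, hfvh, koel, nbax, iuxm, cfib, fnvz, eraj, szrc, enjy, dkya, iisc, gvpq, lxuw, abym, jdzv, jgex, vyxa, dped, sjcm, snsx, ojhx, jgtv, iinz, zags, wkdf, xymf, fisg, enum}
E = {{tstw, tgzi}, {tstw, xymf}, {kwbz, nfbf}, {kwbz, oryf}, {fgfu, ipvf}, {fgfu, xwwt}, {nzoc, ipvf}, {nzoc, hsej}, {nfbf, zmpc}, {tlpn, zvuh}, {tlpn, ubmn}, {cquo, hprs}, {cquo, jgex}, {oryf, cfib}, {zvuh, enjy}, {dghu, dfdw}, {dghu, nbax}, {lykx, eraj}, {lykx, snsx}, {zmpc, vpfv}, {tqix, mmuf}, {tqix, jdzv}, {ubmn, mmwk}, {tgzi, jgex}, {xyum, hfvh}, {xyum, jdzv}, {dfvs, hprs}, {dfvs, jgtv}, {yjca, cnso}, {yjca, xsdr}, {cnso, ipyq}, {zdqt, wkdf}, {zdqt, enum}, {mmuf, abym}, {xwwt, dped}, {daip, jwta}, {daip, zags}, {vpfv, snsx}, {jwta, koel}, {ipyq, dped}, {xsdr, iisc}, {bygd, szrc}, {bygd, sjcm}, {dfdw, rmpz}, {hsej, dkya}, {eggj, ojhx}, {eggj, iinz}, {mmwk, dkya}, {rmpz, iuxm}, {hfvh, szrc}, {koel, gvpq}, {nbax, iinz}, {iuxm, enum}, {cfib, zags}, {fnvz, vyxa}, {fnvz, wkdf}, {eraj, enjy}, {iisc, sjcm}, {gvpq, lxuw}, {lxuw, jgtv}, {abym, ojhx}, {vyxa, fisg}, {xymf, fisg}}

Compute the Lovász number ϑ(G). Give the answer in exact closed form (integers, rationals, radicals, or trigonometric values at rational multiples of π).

63*cos(pi/63)/(cos(pi/63) + 1)

N(hprs) = {cquo, dfvs}, |N(hprs)| = 2.
deg(rmpz) = 2; N(rmpz) = {dfdw, iuxm}.
Vertex iuxm has 2 neighbors: rmpz, enum.
Vertex lxuw has 2 neighbors: gvpq, jgtv.
2-regular, N=63; a single 63-cycle (edge-transitive).
The 32 distinct eigenvalues: [2.0, 1.99, 1.96, 1.911, 1.843, 1.756, 1.652, 1.532, 1.396, 1.247, 1.085, 0.912, 0.731, 0.542, 0.347, 0.149, -0.05, -0.249, -0.445, -0.637, -0.823, -1.0, -1.167, -1.323, -1.466, -1.594, -1.707, -1.802, -1.879, -1.938, -1.978, -1.998].
Lovász (edge-transitive): ϑ = −63·(-2*cos(pi/63))/((2)−(-2*cos(pi/63))) = 63*cos(pi/63)/(cos(pi/63) + 1).
≈ 31.48041 (to 5 d.p.).
Sandwich: α(G)=31 ≤ ϑ(G)=63*cos(pi/63)/(cos(pi/63) + 1) ≤ χ(Ḡ)=32 (both strict).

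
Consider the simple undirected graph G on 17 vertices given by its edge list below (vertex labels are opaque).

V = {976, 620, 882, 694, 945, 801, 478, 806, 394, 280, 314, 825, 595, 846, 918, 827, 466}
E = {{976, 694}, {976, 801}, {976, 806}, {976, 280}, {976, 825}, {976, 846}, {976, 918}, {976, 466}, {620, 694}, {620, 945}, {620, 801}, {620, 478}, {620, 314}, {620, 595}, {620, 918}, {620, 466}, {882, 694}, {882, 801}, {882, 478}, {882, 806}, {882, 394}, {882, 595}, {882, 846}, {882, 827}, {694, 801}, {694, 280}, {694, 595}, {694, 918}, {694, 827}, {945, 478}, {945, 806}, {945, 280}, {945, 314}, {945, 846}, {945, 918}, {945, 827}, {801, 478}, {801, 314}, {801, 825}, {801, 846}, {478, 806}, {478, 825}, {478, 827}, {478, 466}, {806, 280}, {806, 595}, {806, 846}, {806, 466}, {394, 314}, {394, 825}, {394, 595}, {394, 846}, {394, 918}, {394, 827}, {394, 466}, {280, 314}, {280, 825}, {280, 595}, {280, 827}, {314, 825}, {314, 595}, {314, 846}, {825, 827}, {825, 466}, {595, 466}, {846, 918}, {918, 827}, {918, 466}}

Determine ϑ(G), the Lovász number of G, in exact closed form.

deg(394) = 8; N(394) = {882, 314, 825, 595, 846, 918, 827, 466}.
N(478) = {620, 882, 945, 801, 806, 825, 827, 466}, |N(478)| = 8.
deg(846) = 8; N(846) = {976, 882, 945, 801, 806, 394, 314, 918}.
N(825) = {976, 801, 478, 394, 280, 314, 827, 466}, |N(825)| = 8.
8-regular, N=17; SR(17,8,3,4) — a Paley graph.
spec(A) ≈ [8.0, 1.562, -2.562] (distinct, 3 d.p.).
−17·(-sqrt(17)/2 - 1/2) / ((8)−(-sqrt(17)/2 - 1/2)) = sqrt(17) = ϑ(G).
= 4.1231… (decimal).

sqrt(17)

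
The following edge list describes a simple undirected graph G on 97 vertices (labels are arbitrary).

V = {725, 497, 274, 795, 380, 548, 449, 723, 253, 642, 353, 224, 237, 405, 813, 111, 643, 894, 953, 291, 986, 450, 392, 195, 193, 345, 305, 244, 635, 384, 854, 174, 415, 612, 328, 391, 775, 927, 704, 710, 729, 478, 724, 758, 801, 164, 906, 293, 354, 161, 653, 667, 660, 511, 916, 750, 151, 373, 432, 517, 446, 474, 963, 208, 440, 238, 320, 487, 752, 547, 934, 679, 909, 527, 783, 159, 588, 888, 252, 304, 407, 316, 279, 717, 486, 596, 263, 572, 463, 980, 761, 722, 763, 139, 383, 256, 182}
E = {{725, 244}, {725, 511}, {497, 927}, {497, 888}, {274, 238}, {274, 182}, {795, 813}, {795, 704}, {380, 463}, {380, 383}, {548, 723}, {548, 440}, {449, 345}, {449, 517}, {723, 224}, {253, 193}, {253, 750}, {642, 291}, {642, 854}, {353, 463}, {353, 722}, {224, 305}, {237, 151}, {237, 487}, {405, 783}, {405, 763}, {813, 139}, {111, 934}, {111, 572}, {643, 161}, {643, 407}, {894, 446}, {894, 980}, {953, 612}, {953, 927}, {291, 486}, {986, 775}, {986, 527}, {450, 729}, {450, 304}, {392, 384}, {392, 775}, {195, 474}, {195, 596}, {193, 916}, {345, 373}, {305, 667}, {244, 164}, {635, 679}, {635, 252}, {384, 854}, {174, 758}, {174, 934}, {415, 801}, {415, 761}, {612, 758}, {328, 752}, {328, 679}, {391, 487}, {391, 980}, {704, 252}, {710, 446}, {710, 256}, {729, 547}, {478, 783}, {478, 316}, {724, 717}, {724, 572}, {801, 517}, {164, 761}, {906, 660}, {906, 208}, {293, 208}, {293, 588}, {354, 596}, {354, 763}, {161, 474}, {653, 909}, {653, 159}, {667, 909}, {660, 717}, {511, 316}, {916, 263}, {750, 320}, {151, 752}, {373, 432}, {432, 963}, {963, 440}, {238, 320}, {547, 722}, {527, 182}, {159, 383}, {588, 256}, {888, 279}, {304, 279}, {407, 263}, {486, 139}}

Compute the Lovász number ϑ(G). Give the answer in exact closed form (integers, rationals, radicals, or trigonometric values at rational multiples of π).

deg(635) = 2; N(635) = {679, 252}.
deg(159) = 2; N(159) = {653, 383}.
Vertex 596 has 2 neighbors: 195, 354.
N(795) = {813, 704}, |N(795)| = 2.
deg(v) = 2 for all v (|V|=97); connected 2-regular on 97 ⇒ C_{97}.
A has 49 distinct eigenvalues ≈ [2.0, 1.99581, 1.98324, 1.96236, 1.93324, 1.89602, 1.85084, 1.7979, 1.73742, 1.66966, 1.59489, 1.51343, 1.42562, 1.33183, 1.23246, 1.12791, 1.01864, 0.90509, 0.78775, 0.6671, 0.54366, 0.41794, 0.29046, 0.16176, 0.03239, -0.09712, -0.22623, -0.35438, -0.48105, -0.6057, -0.72781, -0.84687, -0.96237, -1.07384, -1.1808, -1.28282, -1.37945, -1.47029, -1.55497, -1.63313, -1.70443, -1.76859, -1.82533, -1.87441, -1.91563, -1.94882, -1.97383, -1.99057, -1.99895].
With N=97: ϑ(G) = 97·(-(-1)*2*cos(pi/97))/(2−(-2*cos(pi/97))) = 97*cos(pi/97)/(cos(pi/97) + 1).
ϑ(G) ≈ 48.48728.
Check 48 ≤ 97*cos(pi/97)/(cos(pi/97) + 1) ≤ 49: both strict.

97*cos(pi/97)/(cos(pi/97) + 1)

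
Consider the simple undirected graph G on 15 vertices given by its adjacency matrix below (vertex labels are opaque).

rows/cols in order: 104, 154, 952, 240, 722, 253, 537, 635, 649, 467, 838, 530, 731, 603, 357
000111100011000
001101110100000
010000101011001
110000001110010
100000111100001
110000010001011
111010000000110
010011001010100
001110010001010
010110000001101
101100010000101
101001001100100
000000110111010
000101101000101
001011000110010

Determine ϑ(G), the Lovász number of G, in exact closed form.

5

N(603) = {240, 253, 537, 649, 731, 357}, |N(603)| = 6.
Vertex 240 has 6 neighbors: 104, 154, 649, 467, 838, 603.
deg(530) = 6; N(530) = {104, 952, 253, 649, 467, 731}.
deg(357) = 6; N(357) = {952, 722, 253, 467, 838, 603}.
G on 15 vertices is 6-regular; Kneser K(6,2) on C(6,2)=15 vertices.
spec(A) ≈ [6.0, 1.0, -3.0] (distinct, 4 d.p.).
Lovász: ϑ = −15(-3)/(6+-1*(-3)) = 5.
Numerically 5.00000.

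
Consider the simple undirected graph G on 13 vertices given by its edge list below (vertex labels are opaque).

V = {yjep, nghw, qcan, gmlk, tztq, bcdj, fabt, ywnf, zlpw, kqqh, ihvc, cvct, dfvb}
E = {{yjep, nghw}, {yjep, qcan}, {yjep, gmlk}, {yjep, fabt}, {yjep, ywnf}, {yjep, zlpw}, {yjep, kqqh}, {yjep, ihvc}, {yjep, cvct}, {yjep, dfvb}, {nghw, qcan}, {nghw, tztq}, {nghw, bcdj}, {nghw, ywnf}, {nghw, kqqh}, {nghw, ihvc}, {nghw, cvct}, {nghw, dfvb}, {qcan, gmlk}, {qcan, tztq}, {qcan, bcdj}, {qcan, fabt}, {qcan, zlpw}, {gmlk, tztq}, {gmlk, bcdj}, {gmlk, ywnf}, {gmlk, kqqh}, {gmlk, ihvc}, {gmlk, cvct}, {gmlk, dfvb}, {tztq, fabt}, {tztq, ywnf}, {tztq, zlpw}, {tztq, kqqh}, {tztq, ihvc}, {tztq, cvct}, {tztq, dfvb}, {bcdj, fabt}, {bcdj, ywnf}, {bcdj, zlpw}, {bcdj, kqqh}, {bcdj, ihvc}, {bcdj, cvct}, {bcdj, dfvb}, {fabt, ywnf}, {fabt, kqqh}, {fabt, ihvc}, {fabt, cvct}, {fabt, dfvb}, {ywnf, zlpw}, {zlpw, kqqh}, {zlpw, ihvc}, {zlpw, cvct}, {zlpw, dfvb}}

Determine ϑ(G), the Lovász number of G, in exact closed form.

deg(gmlk) = 9; N(gmlk) = {yjep, qcan, tztq, bcdj, ywnf, kqqh, ihvc, cvct, dfvb}.
N(fabt) = {yjep, qcan, tztq, bcdj, ywnf, kqqh, ihvc, cvct, dfvb}, |N(fabt)| = 9.
N(ywnf) = {yjep, nghw, gmlk, tztq, bcdj, fabt, zlpw}, |N(ywnf)| = 7.
N(tztq) = {nghw, qcan, gmlk, fabt, ywnf, zlpw, kqqh, ihvc, cvct, dfvb}, |N(tztq)| = 10.
Complete multipartite on [6, 4, 3]: sandwich collapses at ϑ=6.
≈ 6.000000000 (to 9 d.p.).
Sandwich: α(G)=6 ≤ ϑ(G)=6 ≤ χ(Ḡ)=6 (collapsed).

6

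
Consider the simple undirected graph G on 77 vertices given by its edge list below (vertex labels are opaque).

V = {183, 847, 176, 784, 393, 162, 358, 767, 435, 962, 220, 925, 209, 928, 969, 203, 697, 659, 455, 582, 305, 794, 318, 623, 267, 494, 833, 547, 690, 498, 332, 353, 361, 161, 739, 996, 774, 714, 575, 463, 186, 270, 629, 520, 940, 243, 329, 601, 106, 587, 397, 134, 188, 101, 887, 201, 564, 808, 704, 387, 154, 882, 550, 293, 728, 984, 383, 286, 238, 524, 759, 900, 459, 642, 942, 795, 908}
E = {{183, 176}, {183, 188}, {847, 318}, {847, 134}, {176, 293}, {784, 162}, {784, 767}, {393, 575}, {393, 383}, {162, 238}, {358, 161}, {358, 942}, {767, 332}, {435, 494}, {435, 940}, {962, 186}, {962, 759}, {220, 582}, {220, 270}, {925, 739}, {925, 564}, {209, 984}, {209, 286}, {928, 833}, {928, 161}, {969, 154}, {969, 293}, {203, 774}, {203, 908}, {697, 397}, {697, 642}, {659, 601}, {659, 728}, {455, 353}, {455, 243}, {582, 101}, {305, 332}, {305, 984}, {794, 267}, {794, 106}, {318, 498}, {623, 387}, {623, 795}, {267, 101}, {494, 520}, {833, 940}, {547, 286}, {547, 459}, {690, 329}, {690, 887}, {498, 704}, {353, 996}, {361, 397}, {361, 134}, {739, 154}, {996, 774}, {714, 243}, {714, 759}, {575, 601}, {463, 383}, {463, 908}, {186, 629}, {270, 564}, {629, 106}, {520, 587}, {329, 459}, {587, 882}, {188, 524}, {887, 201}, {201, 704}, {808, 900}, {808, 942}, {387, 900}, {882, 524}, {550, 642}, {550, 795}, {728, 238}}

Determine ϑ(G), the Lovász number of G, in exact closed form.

N(767) = {784, 332}, |N(767)| = 2.
N(887) = {690, 201}, |N(887)| = 2.
deg(220) = 2; N(220) = {582, 270}.
Vertex 601 has 2 neighbors: 659, 575.
2-regular, N=77; this is C_{77}, the 77-cycle.
A has 39 distinct eigenvalues ≈ [2.0, 1.99335, 1.97342, 1.94037, 1.89441, 1.83583, 1.76504, 1.68251, 1.58877, 1.48447, 1.37028, 1.24698, 1.11538, 0.97635, 0.83083, 0.67978, 0.5242, 0.36514, 0.20365, 0.0408, -0.12232, -0.28463, -0.44504, -0.60249, -0.75593, -0.90434, -1.04674, -1.18216, -1.30972, -1.42856, -1.5379, -1.637, -1.72521, -1.80194, -1.86667, -1.91899, -1.95853, -1.98504, -1.99834].
Lovász (edge-transitive): ϑ = −77·(-2*cos(pi/77))/((2)−(-2*cos(pi/77))) = 77*cos(pi/77)/(cos(pi/77) + 1).
Numerically 38.483973469.
Check 38 ≤ 77*cos(pi/77)/(cos(pi/77) + 1) ≤ 39: both strict.

77*cos(pi/77)/(cos(pi/77) + 1)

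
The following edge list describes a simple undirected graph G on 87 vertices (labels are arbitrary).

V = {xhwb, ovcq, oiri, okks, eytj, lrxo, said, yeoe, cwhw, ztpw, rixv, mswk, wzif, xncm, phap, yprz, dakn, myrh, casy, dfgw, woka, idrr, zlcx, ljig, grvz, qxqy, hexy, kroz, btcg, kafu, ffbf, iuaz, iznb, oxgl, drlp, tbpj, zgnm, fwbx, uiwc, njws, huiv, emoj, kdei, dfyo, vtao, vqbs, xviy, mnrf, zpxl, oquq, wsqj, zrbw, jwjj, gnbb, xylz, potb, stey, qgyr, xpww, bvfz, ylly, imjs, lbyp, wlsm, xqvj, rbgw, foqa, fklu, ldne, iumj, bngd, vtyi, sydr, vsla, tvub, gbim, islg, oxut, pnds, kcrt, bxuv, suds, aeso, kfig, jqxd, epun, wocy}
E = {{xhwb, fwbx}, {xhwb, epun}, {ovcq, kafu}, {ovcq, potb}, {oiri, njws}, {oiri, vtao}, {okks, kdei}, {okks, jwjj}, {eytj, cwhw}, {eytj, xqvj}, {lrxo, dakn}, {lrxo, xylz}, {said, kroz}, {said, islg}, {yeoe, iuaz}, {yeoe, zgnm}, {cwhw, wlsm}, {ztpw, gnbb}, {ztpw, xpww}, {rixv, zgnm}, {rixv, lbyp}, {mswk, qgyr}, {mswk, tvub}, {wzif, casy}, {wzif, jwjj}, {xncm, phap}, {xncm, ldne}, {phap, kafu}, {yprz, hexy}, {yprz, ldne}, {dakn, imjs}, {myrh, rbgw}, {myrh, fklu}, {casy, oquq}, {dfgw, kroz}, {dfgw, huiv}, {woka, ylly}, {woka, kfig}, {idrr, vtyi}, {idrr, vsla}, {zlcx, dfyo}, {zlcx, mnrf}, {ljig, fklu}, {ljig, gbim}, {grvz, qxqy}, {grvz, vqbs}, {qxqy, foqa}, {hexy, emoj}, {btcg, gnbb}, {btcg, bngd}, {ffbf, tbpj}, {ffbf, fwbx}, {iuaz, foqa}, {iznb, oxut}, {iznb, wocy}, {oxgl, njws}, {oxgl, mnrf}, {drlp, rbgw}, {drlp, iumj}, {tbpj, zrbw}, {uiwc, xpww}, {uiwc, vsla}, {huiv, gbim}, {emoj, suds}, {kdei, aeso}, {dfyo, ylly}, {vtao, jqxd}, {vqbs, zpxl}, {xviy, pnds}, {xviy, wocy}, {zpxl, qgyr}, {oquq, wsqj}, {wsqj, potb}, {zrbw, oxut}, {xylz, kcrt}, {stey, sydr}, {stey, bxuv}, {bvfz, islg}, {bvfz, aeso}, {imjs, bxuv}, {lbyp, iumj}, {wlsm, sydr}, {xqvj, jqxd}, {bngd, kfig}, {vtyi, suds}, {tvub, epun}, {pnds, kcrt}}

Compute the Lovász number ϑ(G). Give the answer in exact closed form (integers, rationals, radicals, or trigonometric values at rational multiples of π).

87*cos(pi/87)/(cos(pi/87) + 1)

N(fklu) = {myrh, ljig}, |N(fklu)| = 2.
Vertex gnbb has 2 neighbors: ztpw, btcg.
N(zpxl) = {vqbs, qgyr}, |N(zpxl)| = 2.
N(lbyp) = {rixv, iumj}, |N(lbyp)| = 2.
deg(v) = 2 for all v (|V|=87); a single 87-cycle (edge-transitive).
spec(A) ≈ [2.0, 1.9948, 1.9792, 1.9532, 1.9171, 1.871, 1.8152, 1.7498, 1.6754, 1.5922, 1.5007, 1.4014, 1.2948, 1.1814, 1.0619, 0.9368, 0.8069, 0.6727, 0.5351, 0.3946, 0.2521, 0.1083, -0.0361, -0.1803, -0.3236, -0.4651, -0.6043, -0.7403, -0.8724, -1.0, -1.1224, -1.2389, -1.349, -1.452, -1.5475, -1.6348, -1.7137, -1.7836, -1.8443, -1.8953, -1.9364, -1.9675, -1.9883, -1.9987] (distinct, 4 d.p.).
−87·(-2*cos(pi/87)) / ((2)−(-2*cos(pi/87))) = 87*cos(pi/87)/(cos(pi/87) + 1) = ϑ(G).
ϑ(G) ≈ 43.485816.
Sandwich: α(G)=43 ≤ ϑ(G)=87*cos(pi/87)/(cos(pi/87) + 1) ≤ χ(Ḡ)=44 (both strict).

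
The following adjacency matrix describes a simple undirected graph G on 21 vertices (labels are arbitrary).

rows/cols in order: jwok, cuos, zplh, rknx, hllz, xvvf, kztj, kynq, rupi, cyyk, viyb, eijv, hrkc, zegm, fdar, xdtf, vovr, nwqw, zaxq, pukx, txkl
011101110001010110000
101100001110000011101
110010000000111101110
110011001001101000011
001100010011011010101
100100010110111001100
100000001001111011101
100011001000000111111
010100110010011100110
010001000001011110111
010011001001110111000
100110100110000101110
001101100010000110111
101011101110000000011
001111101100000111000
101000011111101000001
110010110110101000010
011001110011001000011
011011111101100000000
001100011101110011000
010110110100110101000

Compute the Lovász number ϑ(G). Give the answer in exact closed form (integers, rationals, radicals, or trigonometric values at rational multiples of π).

deg(cuos) = 10; N(cuos) = {jwok, zplh, rknx, rupi, cyyk, viyb, vovr, nwqw, zaxq, txkl}.
Vertex zaxq has 10 neighbors: cuos, zplh, hllz, xvvf, kztj, kynq, rupi, cyyk, eijv, hrkc.
deg(hllz) = 10; N(hllz) = {zplh, rknx, kynq, viyb, eijv, zegm, fdar, vovr, zaxq, txkl}.
N(zegm) = {jwok, zplh, hllz, xvvf, kztj, rupi, cyyk, viyb, pukx, txkl}, |N(zegm)| = 10.
Every vertex has degree 10 (N=21); Kneser-type, 2-subsets of [7].
The 3 distinct eigenvalues: [10.0, 1.0, -4.0].
With N=21: ϑ(G) = 21·(-1*(-4))/(10−(-4)) = 6.
≈ 6.000000000 (to 9 d.p.).

6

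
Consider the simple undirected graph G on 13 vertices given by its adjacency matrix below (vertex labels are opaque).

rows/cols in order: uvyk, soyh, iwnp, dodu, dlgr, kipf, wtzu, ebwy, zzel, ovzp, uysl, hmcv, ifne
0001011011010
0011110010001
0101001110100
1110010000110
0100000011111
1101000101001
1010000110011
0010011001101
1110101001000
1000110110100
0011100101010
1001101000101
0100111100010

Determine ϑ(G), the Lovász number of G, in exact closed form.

sqrt(13)

Vertex wtzu has 6 neighbors: uvyk, iwnp, ebwy, zzel, hmcv, ifne.
Vertex kipf has 6 neighbors: uvyk, soyh, dodu, ebwy, ovzp, ifne.
deg(zzel) = 6; N(zzel) = {uvyk, soyh, iwnp, dlgr, wtzu, ovzp}.
deg(ifne) = 6; N(ifne) = {soyh, dlgr, kipf, wtzu, ebwy, hmcv}.
13-vertex 6-regular graph: Paley(13): SR with (k,λ,μ)=(6,2,3).
spec(A) ≈ [6.0, 1.30278, -2.30278] (distinct, 5 d.p.).
Lovász: ϑ = −13(-sqrt(13)/2 - 1/2)/(6+-(-sqrt(13)/2 - 1/2)) = sqrt(13).
≈ 3.6056 (to 4 d.p.).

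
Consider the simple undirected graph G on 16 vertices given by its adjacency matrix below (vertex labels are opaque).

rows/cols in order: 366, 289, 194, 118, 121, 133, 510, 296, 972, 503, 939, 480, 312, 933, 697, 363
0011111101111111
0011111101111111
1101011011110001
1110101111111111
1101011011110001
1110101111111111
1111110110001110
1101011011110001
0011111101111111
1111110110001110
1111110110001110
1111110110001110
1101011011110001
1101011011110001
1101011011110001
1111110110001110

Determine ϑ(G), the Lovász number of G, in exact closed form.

6

N(133) = {366, 289, 194, 121, 510, 296, 972, 503, 939, 480, 312, 933, 697, 363}, |N(133)| = 14.
N(194) = {366, 289, 118, 133, 510, 972, 503, 939, 480, 363}, |N(194)| = 10.
Vertex 118 has 14 neighbors: 366, 289, 194, 121, 510, 296, 972, 503, 939, 480, 312, 933, 697, 363.
deg(121) = 10; N(121) = {366, 289, 118, 133, 510, 972, 503, 939, 480, 363}.
G = K_{6,5,3,2}: α = 6 = χ(Ḡ), so ϑ = 6.
= 6.0000000… (decimal).
Lovász sandwich 6 ≤ 6 ≤ 6: collapsed.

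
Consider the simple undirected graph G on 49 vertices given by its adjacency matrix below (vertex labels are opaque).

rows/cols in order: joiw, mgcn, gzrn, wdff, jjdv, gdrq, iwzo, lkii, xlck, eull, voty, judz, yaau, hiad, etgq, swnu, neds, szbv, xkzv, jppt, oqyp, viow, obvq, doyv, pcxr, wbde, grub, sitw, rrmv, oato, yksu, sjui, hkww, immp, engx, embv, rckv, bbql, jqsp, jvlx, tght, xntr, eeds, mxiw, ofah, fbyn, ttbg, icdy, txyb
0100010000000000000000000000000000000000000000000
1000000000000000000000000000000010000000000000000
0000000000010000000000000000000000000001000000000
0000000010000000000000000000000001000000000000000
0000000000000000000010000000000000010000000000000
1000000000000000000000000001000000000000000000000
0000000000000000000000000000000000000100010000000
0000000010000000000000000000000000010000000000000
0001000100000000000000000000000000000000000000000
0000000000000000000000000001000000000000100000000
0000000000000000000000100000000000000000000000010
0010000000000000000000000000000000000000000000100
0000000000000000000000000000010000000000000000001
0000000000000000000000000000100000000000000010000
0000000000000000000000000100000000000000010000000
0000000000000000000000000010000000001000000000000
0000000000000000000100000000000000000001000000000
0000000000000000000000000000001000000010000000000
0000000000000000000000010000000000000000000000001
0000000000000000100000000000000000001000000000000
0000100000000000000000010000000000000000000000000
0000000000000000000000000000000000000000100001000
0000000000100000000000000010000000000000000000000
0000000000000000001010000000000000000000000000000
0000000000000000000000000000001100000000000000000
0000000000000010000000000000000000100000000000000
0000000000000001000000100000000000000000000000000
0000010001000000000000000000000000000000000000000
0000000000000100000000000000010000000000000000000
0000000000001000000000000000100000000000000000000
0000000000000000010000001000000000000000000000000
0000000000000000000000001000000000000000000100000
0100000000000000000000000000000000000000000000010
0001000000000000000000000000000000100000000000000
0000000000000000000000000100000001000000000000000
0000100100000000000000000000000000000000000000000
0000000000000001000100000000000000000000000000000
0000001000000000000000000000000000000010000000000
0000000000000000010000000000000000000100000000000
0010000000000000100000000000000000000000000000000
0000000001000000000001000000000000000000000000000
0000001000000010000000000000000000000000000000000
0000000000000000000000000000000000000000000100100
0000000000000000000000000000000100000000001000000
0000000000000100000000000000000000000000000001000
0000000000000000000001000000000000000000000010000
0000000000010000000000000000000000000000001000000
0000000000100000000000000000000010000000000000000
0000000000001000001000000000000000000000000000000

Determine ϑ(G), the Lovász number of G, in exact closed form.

49*cos(pi/49)/(cos(pi/49) + 1)

deg(hiad) = 2; N(hiad) = {rrmv, ofah}.
deg(doyv) = 2; N(doyv) = {xkzv, oqyp}.
Vertex grub has 2 neighbors: swnu, obvq.
N(rrmv) = {hiad, oato}, |N(rrmv)| = 2.
G on 49 vertices is 2-regular; a single 49-cycle (edge-transitive).
spec(A) ≈ [2.0, 1.9836, 1.9346, 1.8538, 1.7426, 1.6028, 1.4367, 1.247, 1.0368, 0.8096, 0.5691, 0.3192, 0.0641, -0.192, -0.445, -0.6907, -0.9251, -1.1442, -1.3446, -1.5229, -1.6762, -1.8019, -1.8981, -1.9631, -1.9959] (distinct, 4 d.p.).
Lovász: ϑ = −49(-2*cos(pi/49))/(2+-(-1)*2*cos(pi/49)) = 49*cos(pi/49)/(cos(pi/49) + 1).
≈ 24.474805 (to 6 d.p.).
Lovász sandwich 24 ≤ 49*cos(pi/49)/(cos(pi/49) + 1) ≤ 25: both strict.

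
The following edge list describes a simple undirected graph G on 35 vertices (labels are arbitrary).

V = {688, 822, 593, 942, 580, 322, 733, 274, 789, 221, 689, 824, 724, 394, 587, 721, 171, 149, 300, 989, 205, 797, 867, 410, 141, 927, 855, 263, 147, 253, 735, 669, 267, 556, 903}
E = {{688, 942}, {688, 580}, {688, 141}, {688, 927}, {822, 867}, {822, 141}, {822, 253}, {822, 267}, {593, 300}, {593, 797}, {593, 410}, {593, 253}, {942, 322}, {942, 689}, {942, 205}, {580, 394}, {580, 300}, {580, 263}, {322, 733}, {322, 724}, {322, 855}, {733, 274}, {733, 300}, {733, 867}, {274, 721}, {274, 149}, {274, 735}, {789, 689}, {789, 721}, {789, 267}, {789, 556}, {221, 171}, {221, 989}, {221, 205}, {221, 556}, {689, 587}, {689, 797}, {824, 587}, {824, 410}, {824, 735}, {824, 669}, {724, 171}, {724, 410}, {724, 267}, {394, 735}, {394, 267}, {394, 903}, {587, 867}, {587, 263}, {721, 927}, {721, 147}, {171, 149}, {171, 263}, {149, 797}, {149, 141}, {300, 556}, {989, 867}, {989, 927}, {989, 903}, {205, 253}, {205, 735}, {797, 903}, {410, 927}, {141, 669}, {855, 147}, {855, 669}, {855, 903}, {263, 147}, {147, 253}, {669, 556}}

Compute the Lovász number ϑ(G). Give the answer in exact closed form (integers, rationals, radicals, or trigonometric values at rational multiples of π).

15

Vertex 300 has 4 neighbors: 593, 580, 733, 556.
deg(721) = 4; N(721) = {274, 789, 927, 147}.
deg(689) = 4; N(689) = {942, 789, 587, 797}.
Vertex 141 has 4 neighbors: 688, 822, 149, 669.
deg(v) = 4 for all v (|V|=35); Kneser-type, 3-subsets of [7].
spec(A) ≈ [4.0, 2.0, -1.0, -3.0] (distinct, 6 d.p.).
Lovász: ϑ = −35(-3)/(4+-1*(-3)) = 15.
Numerically 15.000000.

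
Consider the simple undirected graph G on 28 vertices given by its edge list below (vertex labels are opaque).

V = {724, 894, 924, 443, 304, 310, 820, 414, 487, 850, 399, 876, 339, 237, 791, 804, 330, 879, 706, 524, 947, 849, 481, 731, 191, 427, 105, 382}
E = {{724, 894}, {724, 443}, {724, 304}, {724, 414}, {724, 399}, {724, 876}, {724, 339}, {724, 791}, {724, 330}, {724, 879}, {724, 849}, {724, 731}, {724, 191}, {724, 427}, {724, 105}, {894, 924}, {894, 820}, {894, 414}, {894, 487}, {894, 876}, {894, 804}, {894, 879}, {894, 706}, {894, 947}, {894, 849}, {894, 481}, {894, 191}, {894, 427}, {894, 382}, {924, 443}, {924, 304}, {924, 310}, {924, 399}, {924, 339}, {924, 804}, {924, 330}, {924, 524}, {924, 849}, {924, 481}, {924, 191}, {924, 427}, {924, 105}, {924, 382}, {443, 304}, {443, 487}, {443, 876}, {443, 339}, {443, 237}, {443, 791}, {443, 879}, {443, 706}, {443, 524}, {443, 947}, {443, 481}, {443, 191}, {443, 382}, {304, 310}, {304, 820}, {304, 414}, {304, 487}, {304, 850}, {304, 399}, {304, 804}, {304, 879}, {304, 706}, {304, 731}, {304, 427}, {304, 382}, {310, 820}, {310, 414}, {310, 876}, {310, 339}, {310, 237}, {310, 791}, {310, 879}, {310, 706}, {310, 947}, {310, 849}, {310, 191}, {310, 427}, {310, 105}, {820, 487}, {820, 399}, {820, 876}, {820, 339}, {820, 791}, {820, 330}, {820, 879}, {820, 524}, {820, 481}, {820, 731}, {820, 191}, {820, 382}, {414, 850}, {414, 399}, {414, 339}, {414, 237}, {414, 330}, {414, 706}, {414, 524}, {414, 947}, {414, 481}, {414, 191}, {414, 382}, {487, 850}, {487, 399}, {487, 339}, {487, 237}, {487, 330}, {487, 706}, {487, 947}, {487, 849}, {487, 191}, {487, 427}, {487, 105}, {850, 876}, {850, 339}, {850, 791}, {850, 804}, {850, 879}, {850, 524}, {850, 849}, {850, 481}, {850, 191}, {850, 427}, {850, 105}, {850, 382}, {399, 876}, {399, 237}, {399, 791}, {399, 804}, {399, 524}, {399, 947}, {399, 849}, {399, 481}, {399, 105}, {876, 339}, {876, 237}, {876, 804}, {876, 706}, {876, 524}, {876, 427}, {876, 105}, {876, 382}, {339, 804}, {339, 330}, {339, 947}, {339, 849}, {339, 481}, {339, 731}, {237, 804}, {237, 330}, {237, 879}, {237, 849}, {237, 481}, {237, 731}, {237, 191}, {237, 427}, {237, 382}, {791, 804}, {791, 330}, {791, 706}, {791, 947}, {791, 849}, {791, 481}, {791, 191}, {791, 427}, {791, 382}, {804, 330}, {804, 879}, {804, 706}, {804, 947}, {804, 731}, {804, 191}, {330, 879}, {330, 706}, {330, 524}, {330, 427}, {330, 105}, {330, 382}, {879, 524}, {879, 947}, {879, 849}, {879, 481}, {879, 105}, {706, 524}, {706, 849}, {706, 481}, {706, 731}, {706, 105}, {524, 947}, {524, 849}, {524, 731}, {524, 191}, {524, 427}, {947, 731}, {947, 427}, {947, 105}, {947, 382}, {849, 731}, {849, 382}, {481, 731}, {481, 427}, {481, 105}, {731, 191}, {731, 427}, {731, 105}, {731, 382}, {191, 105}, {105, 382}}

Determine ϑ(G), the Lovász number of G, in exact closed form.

deg(105) = 15; N(105) = {724, 924, 310, 487, 850, 399, 876, 330, 879, 706, 947, 481, 731, 191, 382}.
Vertex 399 has 15 neighbors: 724, 924, 304, 820, 414, 487, 876, 237, 791, 804, 524, 947, 849, 481, 105.
N(879) = {724, 894, 443, 304, 310, 820, 850, 237, 804, 330, 524, 947, 849, 481, 105}, |N(879)| = 15.
N(304) = {724, 924, 443, 310, 820, 414, 487, 850, 399, 804, 879, 706, 731, 427, 382}, |N(304)| = 15.
15-regular, N=28; this is K(8,2), the Kneser graph.
Distinct eigenvalues (to 3 d.p.): [15.0, 1.0, -5.0].
−28·(-5) / ((15)−(-5)) = 7 = ϑ(G).
Numerically 7.000000000.

7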